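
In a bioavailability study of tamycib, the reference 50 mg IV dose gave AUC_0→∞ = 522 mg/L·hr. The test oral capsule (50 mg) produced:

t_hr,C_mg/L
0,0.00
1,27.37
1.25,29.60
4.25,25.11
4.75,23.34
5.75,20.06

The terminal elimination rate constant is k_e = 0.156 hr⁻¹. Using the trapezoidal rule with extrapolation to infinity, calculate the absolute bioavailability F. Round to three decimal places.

F = 0.508

Trapezoidal AUC_0→5.75 (oral capsule):
  [0→1]: (0.00+27.37)/2 × 1 = 13.685
  [1→1.25]: (27.37+29.60)/2 × 0.25 = 7.12125
  [1.25→4.25]: (29.60+25.11)/2 × 3 = 82.065
  [4.25→4.75]: (25.11+23.34)/2 × 0.5 = 12.1125
  [4.75→5.75]: (23.34+20.06)/2 × 1 = 21.7
  Sum = 136.68375 mg/L·hr
Tail: C_last/k_e = 20.06/0.156 = 128.590
AUC_0→∞ (oral capsule) = 136.68375 + 128.590 = 265.27375 mg/L·hr
F = (AUC_ev/D_ev)/(AUC_iv/D_iv) = (265.27375/50)/(522/50) = 5.305475/10.44 = 0.5082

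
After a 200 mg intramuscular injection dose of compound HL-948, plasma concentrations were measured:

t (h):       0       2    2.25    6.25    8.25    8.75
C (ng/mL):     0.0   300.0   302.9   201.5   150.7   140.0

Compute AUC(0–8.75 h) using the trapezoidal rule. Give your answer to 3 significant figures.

Trapezoidal AUC_0→8.75:
  [0→2]: (0.0+300.0)/2 × 2 = 300.0
  [2→2.25]: (300.0+302.9)/2 × 0.25 = 75.3625
  [2.25→6.25]: (302.9+201.5)/2 × 4 = 1008.8
  [6.25→8.25]: (201.5+150.7)/2 × 2 = 352.2
  [8.25→8.75]: (150.7+140.0)/2 × 0.5 = 72.675
  Sum = 1809.0375 ng/mL·h

AUC = 1810 ng/mL·h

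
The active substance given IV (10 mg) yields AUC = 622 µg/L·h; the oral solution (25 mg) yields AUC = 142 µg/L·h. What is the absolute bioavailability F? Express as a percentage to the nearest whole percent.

F = 9%

F = (AUC_ev / D_ev) / (AUC_iv / D_iv)
  = (142/25) / (622/10)
  = 5.68 / 62.2 = 0.0913
  = 9.13%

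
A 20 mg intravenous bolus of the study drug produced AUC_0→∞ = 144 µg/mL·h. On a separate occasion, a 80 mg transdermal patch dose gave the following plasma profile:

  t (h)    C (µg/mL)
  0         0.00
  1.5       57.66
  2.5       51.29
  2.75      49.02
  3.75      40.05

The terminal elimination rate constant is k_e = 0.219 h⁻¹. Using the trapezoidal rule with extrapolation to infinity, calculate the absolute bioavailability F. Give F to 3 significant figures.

F = 0.586

Trapezoidal AUC_0→3.75 (transdermal patch):
  [0→1.5]: (0.00+57.66)/2 × 1.5 = 43.245
  [1.5→2.5]: (57.66+51.29)/2 × 1 = 54.475
  [2.5→2.75]: (51.29+49.02)/2 × 0.25 = 12.53875
  [2.75→3.75]: (49.02+40.05)/2 × 1 = 44.535
  Sum = 154.79375 µg/mL·h
Tail: C_last/k_e = 40.05/0.219 = 182.877
AUC_0→∞ (transdermal patch) = 154.79375 + 182.877 = 337.67075 µg/mL·h
F = (AUC_ev/D_ev)/(AUC_iv/D_iv) = (337.67075/80)/(144/20) = 4.22088/7.2 = 0.5862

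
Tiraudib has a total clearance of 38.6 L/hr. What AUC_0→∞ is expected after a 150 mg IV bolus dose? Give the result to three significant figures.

AUC = 3.89 mg/L·hr

AUC_0→∞ = Dose_iv / CL
        = 150 / 38.6 = 3.88601 mg/L·hr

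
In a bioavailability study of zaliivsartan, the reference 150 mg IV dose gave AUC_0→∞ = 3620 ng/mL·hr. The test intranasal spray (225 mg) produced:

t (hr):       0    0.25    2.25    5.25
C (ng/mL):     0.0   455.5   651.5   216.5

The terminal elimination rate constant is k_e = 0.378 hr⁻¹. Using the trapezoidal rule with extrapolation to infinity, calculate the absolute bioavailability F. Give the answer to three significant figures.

F = 0.560

Trapezoidal AUC_0→5.25 (intranasal spray):
  [0→0.25]: (0.0+455.5)/2 × 0.25 = 56.9375
  [0.25→2.25]: (455.5+651.5)/2 × 2 = 1107.0
  [2.25→5.25]: (651.5+216.5)/2 × 3 = 1302.0
  Sum = 2465.9375 ng/mL·hr
Tail: C_last/k_e = 216.5/0.378 = 572.751
AUC_0→∞ (intranasal spray) = 2465.9375 + 572.751 = 3038.6885 ng/mL·hr
F = (AUC_ev/D_ev)/(AUC_iv/D_iv) = (3038.6885/225)/(3620/150) = 13.5053/24.1333 = 0.5596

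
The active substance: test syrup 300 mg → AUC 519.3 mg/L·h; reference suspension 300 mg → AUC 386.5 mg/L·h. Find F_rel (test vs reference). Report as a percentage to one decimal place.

F_rel = (AUC_test/D_test) / (AUC_ref/D_ref)
      = (519.3/300) / (386.5/300)
      = 1.731 / 1.28833 = 1.3436 = 134.36%

F_rel = 134.4%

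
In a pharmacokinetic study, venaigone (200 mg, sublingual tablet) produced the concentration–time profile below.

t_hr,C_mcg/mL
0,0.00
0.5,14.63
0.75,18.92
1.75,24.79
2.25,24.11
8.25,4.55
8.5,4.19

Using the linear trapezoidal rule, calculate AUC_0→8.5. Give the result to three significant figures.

AUC = 129 mcg/mL·hr

Trapezoidal AUC_0→8.5:
  [0→0.5]: (0.00+14.63)/2 × 0.5 = 3.6575
  [0.5→0.75]: (14.63+18.92)/2 × 0.25 = 4.19375
  [0.75→1.75]: (18.92+24.79)/2 × 1 = 21.855
  [1.75→2.25]: (24.79+24.11)/2 × 0.5 = 12.225
  [2.25→8.25]: (24.11+4.55)/2 × 6 = 85.98
  [8.25→8.5]: (4.55+4.19)/2 × 0.25 = 1.0925
  Sum = 129.00375 mcg/mL·hr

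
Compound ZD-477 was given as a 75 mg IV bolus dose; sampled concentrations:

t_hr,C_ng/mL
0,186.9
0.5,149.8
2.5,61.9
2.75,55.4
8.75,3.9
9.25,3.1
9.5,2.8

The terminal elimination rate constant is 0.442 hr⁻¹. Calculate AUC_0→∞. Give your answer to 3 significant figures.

AUC = 497 ng/mL·hr

Trapezoidal AUC_0→9.5:
  [0→0.5]: (186.9+149.8)/2 × 0.5 = 84.175
  [0.5→2.5]: (149.8+61.9)/2 × 2 = 211.7
  [2.5→2.75]: (61.9+55.4)/2 × 0.25 = 14.6625
  [2.75→8.75]: (55.4+3.9)/2 × 6 = 177.9
  [8.75→9.25]: (3.9+3.1)/2 × 0.5 = 1.75
  [9.25→9.5]: (3.1+2.8)/2 × 0.25 = 0.7375
  Sum = 490.925 ng/mL·hr
Extrapolated tail: C_last / k_e = 2.8 / 0.442 = 6.335
AUC_0→∞ = 490.925 + 6.335 = 497.26 ng/mL·hr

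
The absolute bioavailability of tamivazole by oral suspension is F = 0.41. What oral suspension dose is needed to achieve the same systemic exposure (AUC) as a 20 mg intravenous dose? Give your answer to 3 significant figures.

D_oral = 48.8 mg

For equal systemic exposure: F × D_ev = D_iv
D_ev = D_iv / F = 20 / 0.41 = 48.7805 mg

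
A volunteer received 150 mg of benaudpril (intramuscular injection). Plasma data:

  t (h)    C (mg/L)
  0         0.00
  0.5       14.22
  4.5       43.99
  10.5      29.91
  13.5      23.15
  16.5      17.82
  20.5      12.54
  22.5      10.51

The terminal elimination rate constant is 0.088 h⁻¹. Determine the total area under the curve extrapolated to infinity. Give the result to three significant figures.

Trapezoidal AUC_0→22.5:
  [0→0.5]: (0.00+14.22)/2 × 0.5 = 3.555
  [0.5→4.5]: (14.22+43.99)/2 × 4 = 116.42
  [4.5→10.5]: (43.99+29.91)/2 × 6 = 221.7
  [10.5→13.5]: (29.91+23.15)/2 × 3 = 79.59
  [13.5→16.5]: (23.15+17.82)/2 × 3 = 61.455
  [16.5→20.5]: (17.82+12.54)/2 × 4 = 60.72
  [20.5→22.5]: (12.54+10.51)/2 × 2 = 23.05
  Sum = 566.49 mg/L·h
Extrapolated tail: C_last / k_e = 10.51 / 0.088 = 119.432
AUC_0→∞ = 566.49 + 119.432 = 685.922 mg/L·h

AUC = 686 mg/L·h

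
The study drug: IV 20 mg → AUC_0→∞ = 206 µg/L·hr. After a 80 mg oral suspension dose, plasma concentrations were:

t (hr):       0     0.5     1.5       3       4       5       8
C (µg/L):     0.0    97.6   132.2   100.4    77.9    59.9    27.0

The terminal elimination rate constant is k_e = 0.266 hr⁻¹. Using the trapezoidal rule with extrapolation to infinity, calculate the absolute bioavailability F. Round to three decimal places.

F = 0.854

Trapezoidal AUC_0→8 (oral suspension):
  [0→0.5]: (0.0+97.6)/2 × 0.5 = 24.4
  [0.5→1.5]: (97.6+132.2)/2 × 1 = 114.9
  [1.5→3]: (132.2+100.4)/2 × 1.5 = 174.45
  [3→4]: (100.4+77.9)/2 × 1 = 89.15
  [4→5]: (77.9+59.9)/2 × 1 = 68.9
  [5→8]: (59.9+27.0)/2 × 3 = 130.35
  Sum = 602.15 µg/L·hr
Tail: C_last/k_e = 27.0/0.266 = 101.504
AUC_0→∞ (oral suspension) = 602.15 + 101.504 = 703.654 µg/L·hr
F = (AUC_ev/D_ev)/(AUC_iv/D_iv) = (703.654/80)/(206/20) = 8.795675/10.3 = 0.8539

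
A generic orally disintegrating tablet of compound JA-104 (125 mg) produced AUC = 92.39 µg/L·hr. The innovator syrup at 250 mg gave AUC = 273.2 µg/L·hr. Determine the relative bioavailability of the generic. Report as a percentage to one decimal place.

F_rel = (AUC_test/D_test) / (AUC_ref/D_ref)
      = (92.39/125) / (273.2/250)
      = 0.73912 / 1.0928 = 0.6764 = 67.64%

F_rel = 67.6%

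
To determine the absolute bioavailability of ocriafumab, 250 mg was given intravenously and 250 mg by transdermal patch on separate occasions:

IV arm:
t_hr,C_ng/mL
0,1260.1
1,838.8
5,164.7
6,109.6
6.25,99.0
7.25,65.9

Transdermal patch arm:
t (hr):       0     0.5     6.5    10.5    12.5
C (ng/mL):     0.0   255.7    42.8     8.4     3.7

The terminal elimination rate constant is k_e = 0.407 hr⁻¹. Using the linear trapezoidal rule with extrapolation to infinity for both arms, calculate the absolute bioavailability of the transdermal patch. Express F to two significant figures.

Trapezoidal AUC_0→7.25 (IV):
  [0→1]: (1260.1+838.8)/2 × 1 = 1049.45
  [1→5]: (838.8+164.7)/2 × 4 = 2007.0
  [5→6]: (164.7+109.6)/2 × 1 = 137.15
  [6→6.25]: (109.6+99.0)/2 × 0.25 = 26.075
  [6.25→7.25]: (99.0+65.9)/2 × 1 = 82.45
  Sum = 3302.125 ng/mL·hr
IV tail: 65.9/0.407 = 161.916; AUC_iv,0→∞ = 3302.125 + 161.916 = 3464.041 ng/mL·hr
Trapezoidal AUC_0→12.5 (transdermal patch):
  [0→0.5]: (0.0+255.7)/2 × 0.5 = 63.925
  [0.5→6.5]: (255.7+42.8)/2 × 6 = 895.5
  [6.5→10.5]: (42.8+8.4)/2 × 4 = 102.4
  [10.5→12.5]: (8.4+3.7)/2 × 2 = 12.1
  Sum = 1073.925 ng/mL·hr
transdermal patch tail: 3.7/0.407 = 9.091; AUC_ev,0→∞ = 1073.925 + 9.091 = 1083.016 ng/mL·hr
F = (AUC_ev/D_ev)/(AUC_iv/D_iv) = (1083.016/250)/(3464.041/250) = 4.332064/13.856164 = 0.3126

F = 0.31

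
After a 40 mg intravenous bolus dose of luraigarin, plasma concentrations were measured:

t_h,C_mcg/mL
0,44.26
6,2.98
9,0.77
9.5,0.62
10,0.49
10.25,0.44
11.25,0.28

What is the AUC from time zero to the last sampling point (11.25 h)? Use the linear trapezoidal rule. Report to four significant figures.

AUC = 148.4 mcg/mL·h

Trapezoidal AUC_0→11.25:
  [0→6]: (44.26+2.98)/2 × 6 = 141.72
  [6→9]: (2.98+0.77)/2 × 3 = 5.625
  [9→9.5]: (0.77+0.62)/2 × 0.5 = 0.3475
  [9.5→10]: (0.62+0.49)/2 × 0.5 = 0.2775
  [10→10.25]: (0.49+0.44)/2 × 0.25 = 0.11625
  [10.25→11.25]: (0.44+0.28)/2 × 1 = 0.36
  Sum = 148.44625 mcg/mL·h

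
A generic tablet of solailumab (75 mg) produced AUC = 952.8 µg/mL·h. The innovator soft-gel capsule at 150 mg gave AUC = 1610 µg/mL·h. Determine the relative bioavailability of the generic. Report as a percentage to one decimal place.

F_rel = 118.4%

F_rel = (AUC_test/D_test) / (AUC_ref/D_ref)
      = (952.8/75) / (1610/150)
      = 12.704 / 10.7333 = 1.1836 = 118.36%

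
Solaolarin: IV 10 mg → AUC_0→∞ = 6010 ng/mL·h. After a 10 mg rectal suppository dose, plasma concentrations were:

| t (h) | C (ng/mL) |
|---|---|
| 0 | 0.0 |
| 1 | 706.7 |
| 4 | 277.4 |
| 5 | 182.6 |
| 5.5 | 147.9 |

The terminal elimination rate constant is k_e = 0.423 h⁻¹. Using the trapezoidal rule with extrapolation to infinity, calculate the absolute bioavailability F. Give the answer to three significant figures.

Trapezoidal AUC_0→5.5 (rectal suppository):
  [0→1]: (0.0+706.7)/2 × 1 = 353.35
  [1→4]: (706.7+277.4)/2 × 3 = 1476.15
  [4→5]: (277.4+182.6)/2 × 1 = 230.0
  [5→5.5]: (182.6+147.9)/2 × 0.5 = 82.625
  Sum = 2142.125 ng/mL·h
Tail: C_last/k_e = 147.9/0.423 = 349.645
AUC_0→∞ (rectal suppository) = 2142.125 + 349.645 = 2491.77 ng/mL·h
F = (AUC_ev/D_ev)/(AUC_iv/D_iv) = (2491.77/10)/(6010/10) = 249.177/601 = 0.4146

F = 0.415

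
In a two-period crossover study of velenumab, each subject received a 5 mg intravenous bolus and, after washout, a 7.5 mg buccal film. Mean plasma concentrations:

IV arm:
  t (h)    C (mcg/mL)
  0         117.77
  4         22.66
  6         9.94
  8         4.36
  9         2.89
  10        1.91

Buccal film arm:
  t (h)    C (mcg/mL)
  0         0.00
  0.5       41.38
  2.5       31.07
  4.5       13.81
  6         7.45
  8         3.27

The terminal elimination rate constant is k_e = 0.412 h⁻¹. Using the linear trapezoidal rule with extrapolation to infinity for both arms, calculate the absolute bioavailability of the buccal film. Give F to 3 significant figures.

F = 0.320

Trapezoidal AUC_0→10 (IV):
  [0→4]: (117.77+22.66)/2 × 4 = 280.86
  [4→6]: (22.66+9.94)/2 × 2 = 32.6
  [6→8]: (9.94+4.36)/2 × 2 = 14.3
  [8→9]: (4.36+2.89)/2 × 1 = 3.625
  [9→10]: (2.89+1.91)/2 × 1 = 2.4
  Sum = 333.785 mcg/mL·h
IV tail: 1.91/0.412 = 4.636; AUC_iv,0→∞ = 333.785 + 4.636 = 338.421 mcg/mL·h
Trapezoidal AUC_0→8 (buccal film):
  [0→0.5]: (0.00+41.38)/2 × 0.5 = 10.345
  [0.5→2.5]: (41.38+31.07)/2 × 2 = 72.45
  [2.5→4.5]: (31.07+13.81)/2 × 2 = 44.88
  [4.5→6]: (13.81+7.45)/2 × 1.5 = 15.945
  [6→8]: (7.45+3.27)/2 × 2 = 10.72
  Sum = 154.34 mcg/mL·h
buccal film tail: 3.27/0.412 = 7.937; AUC_ev,0→∞ = 154.34 + 7.937 = 162.277 mcg/mL·h
F = (AUC_ev/D_ev)/(AUC_iv/D_iv) = (162.277/7.5)/(338.421/5) = 21.6369/67.6842 = 0.3197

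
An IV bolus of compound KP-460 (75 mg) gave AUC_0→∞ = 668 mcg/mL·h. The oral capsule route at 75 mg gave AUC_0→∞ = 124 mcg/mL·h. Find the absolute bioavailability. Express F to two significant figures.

F = (AUC_ev / D_ev) / (AUC_iv / D_iv)
  = (124/75) / (668/75)
  = 1.65333 / 8.90667 = 0.1856

F = 0.19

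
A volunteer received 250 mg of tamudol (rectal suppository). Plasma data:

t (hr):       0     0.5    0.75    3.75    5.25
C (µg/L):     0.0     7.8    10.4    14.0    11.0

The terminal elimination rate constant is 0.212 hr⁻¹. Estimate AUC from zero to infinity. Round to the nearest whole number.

Trapezoidal AUC_0→5.25:
  [0→0.5]: (0.0+7.8)/2 × 0.5 = 1.95
  [0.5→0.75]: (7.8+10.4)/2 × 0.25 = 2.275
  [0.75→3.75]: (10.4+14.0)/2 × 3 = 36.6
  [3.75→5.25]: (14.0+11.0)/2 × 1.5 = 18.75
  Sum = 59.575 µg/L·hr
Extrapolated tail: C_last / k_e = 11.0 / 0.212 = 51.887
AUC_0→∞ = 59.575 + 51.887 = 111.462 µg/L·hr

AUC = 111 µg/L·hr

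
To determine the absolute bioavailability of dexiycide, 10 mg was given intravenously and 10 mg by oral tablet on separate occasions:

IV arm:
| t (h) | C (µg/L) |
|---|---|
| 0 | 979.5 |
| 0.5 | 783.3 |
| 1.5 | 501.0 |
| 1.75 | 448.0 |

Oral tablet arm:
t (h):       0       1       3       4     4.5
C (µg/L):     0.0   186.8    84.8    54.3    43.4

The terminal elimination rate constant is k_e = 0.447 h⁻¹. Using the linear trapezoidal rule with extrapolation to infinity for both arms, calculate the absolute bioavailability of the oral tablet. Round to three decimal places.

F = 0.252

Trapezoidal AUC_0→1.75 (IV):
  [0→0.5]: (979.5+783.3)/2 × 0.5 = 440.7
  [0.5→1.5]: (783.3+501.0)/2 × 1 = 642.15
  [1.5→1.75]: (501.0+448.0)/2 × 0.25 = 118.625
  Sum = 1201.475 µg/L·h
IV tail: 448.0/0.447 = 1002.237; AUC_iv,0→∞ = 1201.475 + 1002.237 = 2203.712 µg/L·h
Trapezoidal AUC_0→4.5 (oral tablet):
  [0→1]: (0.0+186.8)/2 × 1 = 93.4
  [1→3]: (186.8+84.8)/2 × 2 = 271.6
  [3→4]: (84.8+54.3)/2 × 1 = 69.55
  [4→4.5]: (54.3+43.4)/2 × 0.5 = 24.425
  Sum = 458.975 µg/L·h
oral tablet tail: 43.4/0.447 = 97.092; AUC_ev,0→∞ = 458.975 + 97.092 = 556.067 µg/L·h
F = (AUC_ev/D_ev)/(AUC_iv/D_iv) = (556.067/10)/(2203.712/10) = 55.6067/220.3712 = 0.2523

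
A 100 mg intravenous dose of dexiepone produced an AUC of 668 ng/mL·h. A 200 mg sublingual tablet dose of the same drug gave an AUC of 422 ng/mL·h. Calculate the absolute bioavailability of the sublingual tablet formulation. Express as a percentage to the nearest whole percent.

F = (AUC_ev / D_ev) / (AUC_iv / D_iv)
  = (422/200) / (668/100)
  = 2.11 / 6.68 = 0.3159
  = 31.59%

F = 32%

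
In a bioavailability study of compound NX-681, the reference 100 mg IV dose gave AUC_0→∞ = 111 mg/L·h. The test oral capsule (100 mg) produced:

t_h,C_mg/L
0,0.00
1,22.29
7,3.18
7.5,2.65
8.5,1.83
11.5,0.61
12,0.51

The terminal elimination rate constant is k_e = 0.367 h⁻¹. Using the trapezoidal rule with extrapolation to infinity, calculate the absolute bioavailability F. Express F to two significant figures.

F = 0.87

Trapezoidal AUC_0→12 (oral capsule):
  [0→1]: (0.00+22.29)/2 × 1 = 11.145
  [1→7]: (22.29+3.18)/2 × 6 = 76.41
  [7→7.5]: (3.18+2.65)/2 × 0.5 = 1.4575
  [7.5→8.5]: (2.65+1.83)/2 × 1 = 2.24
  [8.5→11.5]: (1.83+0.61)/2 × 3 = 3.66
  [11.5→12]: (0.61+0.51)/2 × 0.5 = 0.28
  Sum = 95.1925 mg/L·h
Tail: C_last/k_e = 0.51/0.367 = 1.390
AUC_0→∞ (oral capsule) = 95.1925 + 1.390 = 96.5825 mg/L·h
F = (AUC_ev/D_ev)/(AUC_iv/D_iv) = (96.5825/100)/(111/100) = 0.965825/1.11 = 0.8701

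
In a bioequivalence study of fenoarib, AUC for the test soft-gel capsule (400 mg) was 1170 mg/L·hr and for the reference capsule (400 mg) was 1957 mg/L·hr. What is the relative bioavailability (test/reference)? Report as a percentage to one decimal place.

F_rel = 59.8%

F_rel = (AUC_test/D_test) / (AUC_ref/D_ref)
      = (1170/400) / (1957/400)
      = 2.925 / 4.8925 = 0.5979 = 59.79%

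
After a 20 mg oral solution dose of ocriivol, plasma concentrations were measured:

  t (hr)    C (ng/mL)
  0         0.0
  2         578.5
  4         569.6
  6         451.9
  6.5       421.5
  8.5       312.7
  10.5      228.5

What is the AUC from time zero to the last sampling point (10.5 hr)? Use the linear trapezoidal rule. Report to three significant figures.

AUC = 4240 ng/mL·hr

Trapezoidal AUC_0→10.5:
  [0→2]: (0.0+578.5)/2 × 2 = 578.5
  [2→4]: (578.5+569.6)/2 × 2 = 1148.1
  [4→6]: (569.6+451.9)/2 × 2 = 1021.5
  [6→6.5]: (451.9+421.5)/2 × 0.5 = 218.35
  [6.5→8.5]: (421.5+312.7)/2 × 2 = 734.2
  [8.5→10.5]: (312.7+228.5)/2 × 2 = 541.2
  Sum = 4241.85 ng/mL·hr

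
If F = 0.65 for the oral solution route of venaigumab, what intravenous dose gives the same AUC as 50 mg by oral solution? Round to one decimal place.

D_iv = 32.5 mg

Systemic exposure from an extravascular dose = F × D_ev, so the equivalent IV dose is F × D_ev.
D_iv = F × D_ev = 0.65 × 50 = 32.5 mg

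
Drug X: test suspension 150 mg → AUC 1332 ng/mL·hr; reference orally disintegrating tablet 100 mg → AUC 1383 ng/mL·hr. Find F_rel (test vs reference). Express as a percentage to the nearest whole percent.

F_rel = (AUC_test/D_test) / (AUC_ref/D_ref)
      = (1332/150) / (1383/100)
      = 8.88 / 13.83 = 0.6421 = 64.21%

F_rel = 64%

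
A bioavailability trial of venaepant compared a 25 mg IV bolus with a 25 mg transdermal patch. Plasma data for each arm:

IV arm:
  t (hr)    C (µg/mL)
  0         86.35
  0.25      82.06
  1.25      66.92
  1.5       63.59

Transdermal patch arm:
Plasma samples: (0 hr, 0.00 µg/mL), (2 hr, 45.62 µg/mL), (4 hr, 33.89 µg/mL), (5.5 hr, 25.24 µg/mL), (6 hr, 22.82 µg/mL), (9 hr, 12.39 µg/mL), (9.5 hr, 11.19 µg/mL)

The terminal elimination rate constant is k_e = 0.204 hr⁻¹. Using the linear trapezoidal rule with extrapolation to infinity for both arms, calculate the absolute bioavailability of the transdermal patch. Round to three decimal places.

Trapezoidal AUC_0→1.5 (IV):
  [0→0.25]: (86.35+82.06)/2 × 0.25 = 21.05125
  [0.25→1.25]: (82.06+66.92)/2 × 1 = 74.49
  [1.25→1.5]: (66.92+63.59)/2 × 0.25 = 16.31375
  Sum = 111.855 µg/mL·hr
IV tail: 63.59/0.204 = 311.716; AUC_iv,0→∞ = 111.855 + 311.716 = 423.571 µg/mL·hr
Trapezoidal AUC_0→9.5 (transdermal patch):
  [0→2]: (0.00+45.62)/2 × 2 = 45.62
  [2→4]: (45.62+33.89)/2 × 2 = 79.51
  [4→5.5]: (33.89+25.24)/2 × 1.5 = 44.3475
  [5.5→6]: (25.24+22.82)/2 × 0.5 = 12.015
  [6→9]: (22.82+12.39)/2 × 3 = 52.815
  [9→9.5]: (12.39+11.19)/2 × 0.5 = 5.895
  Sum = 240.2025 µg/mL·hr
transdermal patch tail: 11.19/0.204 = 54.853; AUC_ev,0→∞ = 240.2025 + 54.853 = 295.0555 µg/mL·hr
F = (AUC_ev/D_ev)/(AUC_iv/D_iv) = (295.0555/25)/(423.571/25) = 11.80222/16.94284 = 0.6966

F = 0.697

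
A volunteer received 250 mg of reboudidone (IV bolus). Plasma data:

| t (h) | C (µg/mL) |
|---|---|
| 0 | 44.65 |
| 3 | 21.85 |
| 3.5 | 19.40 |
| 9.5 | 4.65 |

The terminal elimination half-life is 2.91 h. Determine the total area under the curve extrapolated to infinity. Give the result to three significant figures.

AUC = 202 µg/mL·h

Trapezoidal AUC_0→9.5:
  [0→3]: (44.65+21.85)/2 × 3 = 99.75
  [3→3.5]: (21.85+19.40)/2 × 0.5 = 10.3125
  [3.5→9.5]: (19.40+4.65)/2 × 6 = 72.15
  Sum = 182.2125 µg/mL·h
k_e = ln2 / t½ = 0.693147 / 2.91 = 0.2382 h^-1
Extrapolated tail: C_last / k_e = 4.65 / 0.2382 = 19.521
AUC_0→∞ = 182.2125 + 19.521 = 201.7335 µg/mL·h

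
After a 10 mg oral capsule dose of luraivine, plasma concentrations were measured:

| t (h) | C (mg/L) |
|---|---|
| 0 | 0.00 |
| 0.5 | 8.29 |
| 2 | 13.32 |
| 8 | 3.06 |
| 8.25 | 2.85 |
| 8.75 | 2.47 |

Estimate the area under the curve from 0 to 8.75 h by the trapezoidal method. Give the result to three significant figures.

AUC = 69.5 mg/L·h

Trapezoidal AUC_0→8.75:
  [0→0.5]: (0.00+8.29)/2 × 0.5 = 2.0725
  [0.5→2]: (8.29+13.32)/2 × 1.5 = 16.2075
  [2→8]: (13.32+3.06)/2 × 6 = 49.14
  [8→8.25]: (3.06+2.85)/2 × 0.25 = 0.73875
  [8.25→8.75]: (2.85+2.47)/2 × 0.5 = 1.33
  Sum = 69.48875 mg/L·h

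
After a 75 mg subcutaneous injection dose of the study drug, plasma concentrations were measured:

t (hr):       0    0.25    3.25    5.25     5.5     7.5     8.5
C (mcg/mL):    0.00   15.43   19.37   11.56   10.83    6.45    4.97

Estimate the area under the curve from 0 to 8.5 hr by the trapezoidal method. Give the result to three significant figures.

Trapezoidal AUC_0→8.5:
  [0→0.25]: (0.00+15.43)/2 × 0.25 = 1.92875
  [0.25→3.25]: (15.43+19.37)/2 × 3 = 52.2
  [3.25→5.25]: (19.37+11.56)/2 × 2 = 30.93
  [5.25→5.5]: (11.56+10.83)/2 × 0.25 = 2.79875
  [5.5→7.5]: (10.83+6.45)/2 × 2 = 17.28
  [7.5→8.5]: (6.45+4.97)/2 × 1 = 5.71
  Sum = 110.8475 mcg/mL·hr

AUC = 111 mcg/mL·hr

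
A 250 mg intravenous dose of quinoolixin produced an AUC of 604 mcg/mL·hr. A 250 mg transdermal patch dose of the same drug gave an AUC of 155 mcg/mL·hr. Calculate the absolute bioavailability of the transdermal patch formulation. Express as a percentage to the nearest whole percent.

F = 26%

F = (AUC_ev / D_ev) / (AUC_iv / D_iv)
  = (155/250) / (604/250)
  = 0.62 / 2.416 = 0.2566
  = 25.66%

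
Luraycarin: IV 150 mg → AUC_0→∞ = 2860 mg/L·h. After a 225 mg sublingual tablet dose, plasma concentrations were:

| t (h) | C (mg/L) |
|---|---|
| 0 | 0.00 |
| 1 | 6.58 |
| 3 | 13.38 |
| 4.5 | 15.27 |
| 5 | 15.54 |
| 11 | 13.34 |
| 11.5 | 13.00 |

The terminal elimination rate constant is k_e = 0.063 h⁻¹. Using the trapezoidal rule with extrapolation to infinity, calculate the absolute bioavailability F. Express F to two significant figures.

Trapezoidal AUC_0→11.5 (sublingual tablet):
  [0→1]: (0.00+6.58)/2 × 1 = 3.29
  [1→3]: (6.58+13.38)/2 × 2 = 19.96
  [3→4.5]: (13.38+15.27)/2 × 1.5 = 21.4875
  [4.5→5]: (15.27+15.54)/2 × 0.5 = 7.7025
  [5→11]: (15.54+13.34)/2 × 6 = 86.64
  [11→11.5]: (13.34+13.00)/2 × 0.5 = 6.585
  Sum = 145.665 mg/L·h
Tail: C_last/k_e = 13.00/0.063 = 206.349
AUC_0→∞ (sublingual tablet) = 145.665 + 206.349 = 352.014 mg/L·h
F = (AUC_ev/D_ev)/(AUC_iv/D_iv) = (352.014/225)/(2860/150) = 1.56451/19.0667 = 0.0821

F = 0.082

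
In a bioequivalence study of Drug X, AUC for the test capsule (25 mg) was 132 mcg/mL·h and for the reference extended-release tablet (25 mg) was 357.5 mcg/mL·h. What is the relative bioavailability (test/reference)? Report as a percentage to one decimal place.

F_rel = 36.9%

F_rel = (AUC_test/D_test) / (AUC_ref/D_ref)
      = (132/25) / (357.5/25)
      = 5.28 / 14.3 = 0.3692 = 36.92%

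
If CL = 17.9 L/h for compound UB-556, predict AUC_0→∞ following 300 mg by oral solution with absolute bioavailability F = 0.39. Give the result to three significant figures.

AUC = 6.54 mg/L·h

AUC_0→∞ = F × Dose / CL
        = 0.39 × 300 / 17.9 = 6.53631 mg/L·h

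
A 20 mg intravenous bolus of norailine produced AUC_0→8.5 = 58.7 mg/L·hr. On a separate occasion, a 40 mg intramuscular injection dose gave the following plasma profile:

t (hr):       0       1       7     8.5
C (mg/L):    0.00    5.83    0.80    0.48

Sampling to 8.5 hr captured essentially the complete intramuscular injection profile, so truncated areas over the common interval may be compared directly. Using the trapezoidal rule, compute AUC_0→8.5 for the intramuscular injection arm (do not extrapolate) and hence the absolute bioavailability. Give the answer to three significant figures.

F = 0.202

Trapezoidal AUC_0→8.5 (intramuscular injection):
  [0→1]: (0.00+5.83)/2 × 1 = 2.915
  [1→7]: (5.83+0.80)/2 × 6 = 19.89
  [7→8.5]: (0.80+0.48)/2 × 1.5 = 0.96
  Sum = 23.765 mg/L·hr
F = (AUC_ev/D_ev)/(AUC_iv/D_iv) = (23.765/40)/(58.7/20) = 0.594125/2.935 = 0.2024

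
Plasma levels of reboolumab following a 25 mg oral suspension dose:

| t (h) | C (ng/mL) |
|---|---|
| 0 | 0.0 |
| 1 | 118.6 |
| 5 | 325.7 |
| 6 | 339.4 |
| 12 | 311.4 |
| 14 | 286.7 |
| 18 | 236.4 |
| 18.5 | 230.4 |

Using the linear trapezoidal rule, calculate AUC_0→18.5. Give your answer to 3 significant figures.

Trapezoidal AUC_0→18.5:
  [0→1]: (0.0+118.6)/2 × 1 = 59.3
  [1→5]: (118.6+325.7)/2 × 4 = 888.6
  [5→6]: (325.7+339.4)/2 × 1 = 332.55
  [6→12]: (339.4+311.4)/2 × 6 = 1952.4
  [12→14]: (311.4+286.7)/2 × 2 = 598.1
  [14→18]: (286.7+236.4)/2 × 4 = 1046.2
  [18→18.5]: (236.4+230.4)/2 × 0.5 = 116.7
  Sum = 4993.85 ng/mL·h

AUC = 4990 ng/mL·h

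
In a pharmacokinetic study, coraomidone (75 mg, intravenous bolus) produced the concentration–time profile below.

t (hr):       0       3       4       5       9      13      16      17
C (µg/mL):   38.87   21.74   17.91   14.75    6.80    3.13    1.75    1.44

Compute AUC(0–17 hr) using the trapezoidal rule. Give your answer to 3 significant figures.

Trapezoidal AUC_0→17:
  [0→3]: (38.87+21.74)/2 × 3 = 90.915
  [3→4]: (21.74+17.91)/2 × 1 = 19.825
  [4→5]: (17.91+14.75)/2 × 1 = 16.33
  [5→9]: (14.75+6.80)/2 × 4 = 43.1
  [9→13]: (6.80+3.13)/2 × 4 = 19.86
  [13→16]: (3.13+1.75)/2 × 3 = 7.32
  [16→17]: (1.75+1.44)/2 × 1 = 1.595
  Sum = 198.945 µg/mL·hr

AUC = 199 µg/mL·hr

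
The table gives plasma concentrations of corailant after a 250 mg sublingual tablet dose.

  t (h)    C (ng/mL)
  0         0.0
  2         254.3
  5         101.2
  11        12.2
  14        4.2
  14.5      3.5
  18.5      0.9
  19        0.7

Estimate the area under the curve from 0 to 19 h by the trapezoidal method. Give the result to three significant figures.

Trapezoidal AUC_0→19:
  [0→2]: (0.0+254.3)/2 × 2 = 254.3
  [2→5]: (254.3+101.2)/2 × 3 = 533.25
  [5→11]: (101.2+12.2)/2 × 6 = 340.2
  [11→14]: (12.2+4.2)/2 × 3 = 24.6
  [14→14.5]: (4.2+3.5)/2 × 0.5 = 1.925
  [14.5→18.5]: (3.5+0.9)/2 × 4 = 8.8
  [18.5→19]: (0.9+0.7)/2 × 0.5 = 0.4
  Sum = 1163.475 ng/mL·h

AUC = 1160 ng/mL·h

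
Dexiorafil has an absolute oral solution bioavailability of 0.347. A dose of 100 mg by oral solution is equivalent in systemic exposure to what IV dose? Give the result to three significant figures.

Systemic exposure from an extravascular dose = F × D_ev, so the equivalent IV dose is F × D_ev.
D_iv = F × D_ev = 0.347 × 100 = 34.7 mg

D_iv = 34.7 mg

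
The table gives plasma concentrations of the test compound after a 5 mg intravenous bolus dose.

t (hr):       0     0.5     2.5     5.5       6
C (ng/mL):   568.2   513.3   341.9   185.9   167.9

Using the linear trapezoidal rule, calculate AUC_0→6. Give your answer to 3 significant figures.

AUC = 2010 ng/mL·hr

Trapezoidal AUC_0→6:
  [0→0.5]: (568.2+513.3)/2 × 0.5 = 270.375
  [0.5→2.5]: (513.3+341.9)/2 × 2 = 855.2
  [2.5→5.5]: (341.9+185.9)/2 × 3 = 791.7
  [5.5→6]: (185.9+167.9)/2 × 0.5 = 88.45
  Sum = 2005.725 ng/mL·hr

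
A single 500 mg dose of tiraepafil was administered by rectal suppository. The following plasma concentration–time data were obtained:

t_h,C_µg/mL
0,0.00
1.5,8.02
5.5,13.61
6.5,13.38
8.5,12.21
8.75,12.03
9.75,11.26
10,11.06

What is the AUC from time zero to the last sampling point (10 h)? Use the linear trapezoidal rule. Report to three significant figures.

Trapezoidal AUC_0→10:
  [0→1.5]: (0.00+8.02)/2 × 1.5 = 6.015
  [1.5→5.5]: (8.02+13.61)/2 × 4 = 43.26
  [5.5→6.5]: (13.61+13.38)/2 × 1 = 13.495
  [6.5→8.5]: (13.38+12.21)/2 × 2 = 25.59
  [8.5→8.75]: (12.21+12.03)/2 × 0.25 = 3.03
  [8.75→9.75]: (12.03+11.26)/2 × 1 = 11.645
  [9.75→10]: (11.26+11.06)/2 × 0.25 = 2.79
  Sum = 105.825 µg/mL·h

AUC = 106 µg/mL·h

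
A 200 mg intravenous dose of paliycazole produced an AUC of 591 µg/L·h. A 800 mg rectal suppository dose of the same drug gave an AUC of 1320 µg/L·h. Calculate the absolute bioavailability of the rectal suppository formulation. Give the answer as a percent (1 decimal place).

F = 55.8%

F = (AUC_ev / D_ev) / (AUC_iv / D_iv)
  = (1320/800) / (591/200)
  = 1.65 / 2.955 = 0.5584
  = 55.84%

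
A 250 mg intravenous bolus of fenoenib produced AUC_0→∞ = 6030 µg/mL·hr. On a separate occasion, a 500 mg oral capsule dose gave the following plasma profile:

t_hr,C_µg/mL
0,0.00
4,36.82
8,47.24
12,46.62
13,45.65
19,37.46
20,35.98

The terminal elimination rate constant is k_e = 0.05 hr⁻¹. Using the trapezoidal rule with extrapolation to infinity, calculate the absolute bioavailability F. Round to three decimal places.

Trapezoidal AUC_0→20 (oral capsule):
  [0→4]: (0.00+36.82)/2 × 4 = 73.64
  [4→8]: (36.82+47.24)/2 × 4 = 168.12
  [8→12]: (47.24+46.62)/2 × 4 = 187.72
  [12→13]: (46.62+45.65)/2 × 1 = 46.135
  [13→19]: (45.65+37.46)/2 × 6 = 249.33
  [19→20]: (37.46+35.98)/2 × 1 = 36.72
  Sum = 761.665 µg/mL·hr
Tail: C_last/k_e = 35.98/0.05 = 719.600
AUC_0→∞ (oral capsule) = 761.665 + 719.600 = 1481.265 µg/mL·hr
F = (AUC_ev/D_ev)/(AUC_iv/D_iv) = (1481.265/500)/(6030/250) = 2.96253/24.12 = 0.1228

F = 0.123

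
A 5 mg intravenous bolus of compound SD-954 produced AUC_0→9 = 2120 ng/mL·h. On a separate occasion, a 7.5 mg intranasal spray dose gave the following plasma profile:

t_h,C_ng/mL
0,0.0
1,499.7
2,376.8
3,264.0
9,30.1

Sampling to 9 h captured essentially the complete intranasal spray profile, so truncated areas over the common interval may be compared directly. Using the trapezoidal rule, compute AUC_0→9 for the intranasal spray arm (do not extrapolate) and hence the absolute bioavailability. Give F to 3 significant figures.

Trapezoidal AUC_0→9 (intranasal spray):
  [0→1]: (0.0+499.7)/2 × 1 = 249.85
  [1→2]: (499.7+376.8)/2 × 1 = 438.25
  [2→3]: (376.8+264.0)/2 × 1 = 320.4
  [3→9]: (264.0+30.1)/2 × 6 = 882.3
  Sum = 1890.8 ng/mL·h
F = (AUC_ev/D_ev)/(AUC_iv/D_iv) = (1890.8/7.5)/(2120/5) = 252.107/424 = 0.5946

F = 0.595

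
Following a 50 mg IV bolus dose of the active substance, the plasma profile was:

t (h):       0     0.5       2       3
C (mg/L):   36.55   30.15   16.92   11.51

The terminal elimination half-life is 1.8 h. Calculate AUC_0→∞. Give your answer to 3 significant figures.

AUC = 96.1 mg/L·h

Trapezoidal AUC_0→3:
  [0→0.5]: (36.55+30.15)/2 × 0.5 = 16.675
  [0.5→2]: (30.15+16.92)/2 × 1.5 = 35.3025
  [2→3]: (16.92+11.51)/2 × 1 = 14.215
  Sum = 66.1925 mg/L·h
k_e = ln2 / t½ = 0.693147 / 1.8 = 0.3851 h^-1
Extrapolated tail: C_last / k_e = 11.51 / 0.3851 = 29.888
AUC_0→∞ = 66.1925 + 29.888 = 96.0805 mg/L·h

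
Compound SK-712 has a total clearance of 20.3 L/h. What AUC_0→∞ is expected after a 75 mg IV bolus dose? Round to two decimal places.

AUC_0→∞ = Dose_iv / CL
        = 75 / 20.3 = 3.69458 mg/L·h

AUC = 3.69 mg/L·h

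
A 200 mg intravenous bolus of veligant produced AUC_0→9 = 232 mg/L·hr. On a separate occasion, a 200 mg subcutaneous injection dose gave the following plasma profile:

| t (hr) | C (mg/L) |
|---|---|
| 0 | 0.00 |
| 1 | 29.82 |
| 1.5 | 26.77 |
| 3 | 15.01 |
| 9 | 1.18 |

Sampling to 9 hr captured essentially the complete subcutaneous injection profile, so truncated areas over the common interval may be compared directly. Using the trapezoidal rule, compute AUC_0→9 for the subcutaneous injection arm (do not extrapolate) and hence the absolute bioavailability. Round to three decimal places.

F = 0.470

Trapezoidal AUC_0→9 (subcutaneous injection):
  [0→1]: (0.00+29.82)/2 × 1 = 14.91
  [1→1.5]: (29.82+26.77)/2 × 0.5 = 14.1475
  [1.5→3]: (26.77+15.01)/2 × 1.5 = 31.335
  [3→9]: (15.01+1.18)/2 × 6 = 48.57
  Sum = 108.9625 mg/L·hr
F = (AUC_ev/D_ev)/(AUC_iv/D_iv) = (108.9625/200)/(232/200) = 0.5448125/1.16 = 0.4697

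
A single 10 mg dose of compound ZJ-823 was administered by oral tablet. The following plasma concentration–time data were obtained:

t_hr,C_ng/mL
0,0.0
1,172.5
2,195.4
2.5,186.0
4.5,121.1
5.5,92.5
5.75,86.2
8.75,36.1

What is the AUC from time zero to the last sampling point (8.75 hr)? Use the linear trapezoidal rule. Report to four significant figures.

Trapezoidal AUC_0→8.75:
  [0→1]: (0.0+172.5)/2 × 1 = 86.25
  [1→2]: (172.5+195.4)/2 × 1 = 183.95
  [2→2.5]: (195.4+186.0)/2 × 0.5 = 95.35
  [2.5→4.5]: (186.0+121.1)/2 × 2 = 307.1
  [4.5→5.5]: (121.1+92.5)/2 × 1 = 106.8
  [5.5→5.75]: (92.5+86.2)/2 × 0.25 = 22.3375
  [5.75→8.75]: (86.2+36.1)/2 × 3 = 183.45
  Sum = 985.2375 ng/mL·hr

AUC = 985.2 ng/mL·hr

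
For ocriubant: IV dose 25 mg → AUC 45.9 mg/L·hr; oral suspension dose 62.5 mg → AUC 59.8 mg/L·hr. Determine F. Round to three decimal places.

F = 0.521

F = (AUC_ev / D_ev) / (AUC_iv / D_iv)
  = (59.8/62.5) / (45.9/25)
  = 0.9568 / 1.836 = 0.5211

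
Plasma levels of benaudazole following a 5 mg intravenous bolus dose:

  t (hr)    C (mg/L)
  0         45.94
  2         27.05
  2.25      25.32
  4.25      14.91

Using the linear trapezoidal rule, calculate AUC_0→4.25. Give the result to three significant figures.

Trapezoidal AUC_0→4.25:
  [0→2]: (45.94+27.05)/2 × 2 = 72.99
  [2→2.25]: (27.05+25.32)/2 × 0.25 = 6.54625
  [2.25→4.25]: (25.32+14.91)/2 × 2 = 40.23
  Sum = 119.76625 mg/L·hr

AUC = 120 mg/L·hr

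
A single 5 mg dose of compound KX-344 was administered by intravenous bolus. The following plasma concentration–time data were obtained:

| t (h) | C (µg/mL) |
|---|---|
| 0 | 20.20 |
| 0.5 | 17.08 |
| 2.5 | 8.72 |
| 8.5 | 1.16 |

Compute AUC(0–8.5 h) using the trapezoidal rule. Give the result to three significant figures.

AUC = 64.8 µg/mL·h

Trapezoidal AUC_0→8.5:
  [0→0.5]: (20.20+17.08)/2 × 0.5 = 9.32
  [0.5→2.5]: (17.08+8.72)/2 × 2 = 25.8
  [2.5→8.5]: (8.72+1.16)/2 × 6 = 29.64
  Sum = 64.76 µg/mL·h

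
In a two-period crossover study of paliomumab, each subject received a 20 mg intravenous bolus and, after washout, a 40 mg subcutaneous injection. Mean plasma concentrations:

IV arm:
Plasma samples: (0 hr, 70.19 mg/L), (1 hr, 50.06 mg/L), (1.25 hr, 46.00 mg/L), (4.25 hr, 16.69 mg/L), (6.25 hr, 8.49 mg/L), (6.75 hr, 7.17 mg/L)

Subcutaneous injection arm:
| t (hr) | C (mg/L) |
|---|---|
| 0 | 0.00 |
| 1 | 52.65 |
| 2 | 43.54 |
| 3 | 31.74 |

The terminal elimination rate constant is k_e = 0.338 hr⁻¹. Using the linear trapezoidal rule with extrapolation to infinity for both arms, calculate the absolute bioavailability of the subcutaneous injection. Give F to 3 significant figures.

F = 0.476

Trapezoidal AUC_0→6.75 (IV):
  [0→1]: (70.19+50.06)/2 × 1 = 60.125
  [1→1.25]: (50.06+46.00)/2 × 0.25 = 12.0075
  [1.25→4.25]: (46.00+16.69)/2 × 3 = 94.035
  [4.25→6.25]: (16.69+8.49)/2 × 2 = 25.18
  [6.25→6.75]: (8.49+7.17)/2 × 0.5 = 3.915
  Sum = 195.2625 mg/L·hr
IV tail: 7.17/0.338 = 21.213; AUC_iv,0→∞ = 195.2625 + 21.213 = 216.4755 mg/L·hr
Trapezoidal AUC_0→3 (subcutaneous injection):
  [0→1]: (0.00+52.65)/2 × 1 = 26.325
  [1→2]: (52.65+43.54)/2 × 1 = 48.095
  [2→3]: (43.54+31.74)/2 × 1 = 37.64
  Sum = 112.06 mg/L·hr
subcutaneous injection tail: 31.74/0.338 = 93.905; AUC_ev,0→∞ = 112.06 + 93.905 = 205.965 mg/L·hr
F = (AUC_ev/D_ev)/(AUC_iv/D_iv) = (205.965/40)/(216.4755/20) = 5.149125/10.823775 = 0.4757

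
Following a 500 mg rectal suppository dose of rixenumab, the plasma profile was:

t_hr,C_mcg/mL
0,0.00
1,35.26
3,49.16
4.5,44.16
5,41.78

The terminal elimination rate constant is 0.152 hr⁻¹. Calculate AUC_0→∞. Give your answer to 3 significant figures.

AUC = 468 mcg/mL·hr

Trapezoidal AUC_0→5:
  [0→1]: (0.00+35.26)/2 × 1 = 17.63
  [1→3]: (35.26+49.16)/2 × 2 = 84.42
  [3→4.5]: (49.16+44.16)/2 × 1.5 = 69.99
  [4.5→5]: (44.16+41.78)/2 × 0.5 = 21.485
  Sum = 193.525 mcg/mL·hr
Extrapolated tail: C_last / k_e = 41.78 / 0.152 = 274.868
AUC_0→∞ = 193.525 + 274.868 = 468.393 mcg/mL·hr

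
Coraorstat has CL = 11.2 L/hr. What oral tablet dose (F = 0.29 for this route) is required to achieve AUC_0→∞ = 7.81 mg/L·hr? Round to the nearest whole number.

Dose = 302 mg

Dose = CL × AUC_0→∞ / F
     = 11.2 × 7.81 / 0.29 = 301.628 mg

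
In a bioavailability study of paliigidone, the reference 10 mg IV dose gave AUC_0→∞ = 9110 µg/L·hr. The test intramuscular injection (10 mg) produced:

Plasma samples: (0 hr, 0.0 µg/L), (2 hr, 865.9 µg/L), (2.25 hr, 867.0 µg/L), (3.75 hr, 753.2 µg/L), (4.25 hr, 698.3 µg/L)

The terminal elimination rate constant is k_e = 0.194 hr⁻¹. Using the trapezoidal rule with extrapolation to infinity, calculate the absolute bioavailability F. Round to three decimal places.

F = 0.687

Trapezoidal AUC_0→4.25 (intramuscular injection):
  [0→2]: (0.0+865.9)/2 × 2 = 865.9
  [2→2.25]: (865.9+867.0)/2 × 0.25 = 216.6125
  [2.25→3.75]: (867.0+753.2)/2 × 1.5 = 1215.15
  [3.75→4.25]: (753.2+698.3)/2 × 0.5 = 362.875
  Sum = 2660.5375 µg/L·hr
Tail: C_last/k_e = 698.3/0.194 = 3599.485
AUC_0→∞ (intramuscular injection) = 2660.5375 + 3599.485 = 6260.0225 µg/L·hr
F = (AUC_ev/D_ev)/(AUC_iv/D_iv) = (6260.0225/10)/(9110/10) = 626.00225/911 = 0.6872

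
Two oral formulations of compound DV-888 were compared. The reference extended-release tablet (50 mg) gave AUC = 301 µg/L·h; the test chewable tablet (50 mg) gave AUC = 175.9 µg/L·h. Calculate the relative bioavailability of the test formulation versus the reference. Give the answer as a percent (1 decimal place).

F_rel = (AUC_test/D_test) / (AUC_ref/D_ref)
      = (175.9/50) / (301/50)
      = 3.518 / 6.02 = 0.5844 = 58.44%

F_rel = 58.4%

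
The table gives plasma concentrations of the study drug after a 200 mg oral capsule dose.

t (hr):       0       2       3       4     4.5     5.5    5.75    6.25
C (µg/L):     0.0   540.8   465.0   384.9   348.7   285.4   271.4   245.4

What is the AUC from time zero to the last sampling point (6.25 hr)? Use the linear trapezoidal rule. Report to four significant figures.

Trapezoidal AUC_0→6.25:
  [0→2]: (0.0+540.8)/2 × 2 = 540.8
  [2→3]: (540.8+465.0)/2 × 1 = 502.9
  [3→4]: (465.0+384.9)/2 × 1 = 424.95
  [4→4.5]: (384.9+348.7)/2 × 0.5 = 183.4
  [4.5→5.5]: (348.7+285.4)/2 × 1 = 317.05
  [5.5→5.75]: (285.4+271.4)/2 × 0.25 = 69.6
  [5.75→6.25]: (271.4+245.4)/2 × 0.5 = 129.2
  Sum = 2167.9 µg/L·hr

AUC = 2168 µg/L·hr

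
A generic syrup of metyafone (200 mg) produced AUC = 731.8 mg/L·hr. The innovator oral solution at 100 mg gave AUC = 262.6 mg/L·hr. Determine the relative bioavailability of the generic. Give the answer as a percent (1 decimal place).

F_rel = 139.3%

F_rel = (AUC_test/D_test) / (AUC_ref/D_ref)
      = (731.8/200) / (262.6/100)
      = 3.659 / 2.626 = 1.3934 = 139.34%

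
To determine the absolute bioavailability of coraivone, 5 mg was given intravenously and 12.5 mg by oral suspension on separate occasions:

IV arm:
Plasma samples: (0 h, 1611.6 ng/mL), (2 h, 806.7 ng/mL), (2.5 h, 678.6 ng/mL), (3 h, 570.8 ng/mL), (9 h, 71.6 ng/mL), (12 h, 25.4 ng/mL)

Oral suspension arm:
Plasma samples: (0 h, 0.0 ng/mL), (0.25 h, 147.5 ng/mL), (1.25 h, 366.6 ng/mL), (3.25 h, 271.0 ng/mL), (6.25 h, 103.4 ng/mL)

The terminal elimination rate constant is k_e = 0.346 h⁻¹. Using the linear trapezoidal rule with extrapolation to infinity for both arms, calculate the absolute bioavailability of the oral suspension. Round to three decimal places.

Trapezoidal AUC_0→12 (IV):
  [0→2]: (1611.6+806.7)/2 × 2 = 2418.3
  [2→2.5]: (806.7+678.6)/2 × 0.5 = 371.325
  [2.5→3]: (678.6+570.8)/2 × 0.5 = 312.35
  [3→9]: (570.8+71.6)/2 × 6 = 1927.2
  [9→12]: (71.6+25.4)/2 × 3 = 145.5
  Sum = 5174.675 ng/mL·h
IV tail: 25.4/0.346 = 73.410; AUC_iv,0→∞ = 5174.675 + 73.410 = 5248.085 ng/mL·h
Trapezoidal AUC_0→6.25 (oral suspension):
  [0→0.25]: (0.0+147.5)/2 × 0.25 = 18.4375
  [0.25→1.25]: (147.5+366.6)/2 × 1 = 257.05
  [1.25→3.25]: (366.6+271.0)/2 × 2 = 637.6
  [3.25→6.25]: (271.0+103.4)/2 × 3 = 561.6
  Sum = 1474.6875 ng/mL·h
oral suspension tail: 103.4/0.346 = 298.844; AUC_ev,0→∞ = 1474.6875 + 298.844 = 1773.5315 ng/mL·h
F = (AUC_ev/D_ev)/(AUC_iv/D_iv) = (1773.5315/12.5)/(5248.085/5) = 141.88252/1049.617 = 0.1352

F = 0.135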